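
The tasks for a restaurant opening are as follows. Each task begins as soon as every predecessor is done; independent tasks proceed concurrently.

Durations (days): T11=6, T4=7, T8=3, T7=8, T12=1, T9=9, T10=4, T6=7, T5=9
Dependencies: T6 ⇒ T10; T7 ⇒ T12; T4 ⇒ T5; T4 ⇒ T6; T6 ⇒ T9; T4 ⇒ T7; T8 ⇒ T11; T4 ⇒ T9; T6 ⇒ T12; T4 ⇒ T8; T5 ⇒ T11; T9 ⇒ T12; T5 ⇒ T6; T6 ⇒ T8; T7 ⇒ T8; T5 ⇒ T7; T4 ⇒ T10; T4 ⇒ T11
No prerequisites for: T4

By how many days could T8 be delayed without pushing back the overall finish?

0

The longest chain is T4→T5→T6→T9→T12 = 7+9+7+9+1 = 33; overall finish 33 days.
T8 finishes as early as 27 and must finish by 27.
Slack of T8 = 24 − 24 = 0 days.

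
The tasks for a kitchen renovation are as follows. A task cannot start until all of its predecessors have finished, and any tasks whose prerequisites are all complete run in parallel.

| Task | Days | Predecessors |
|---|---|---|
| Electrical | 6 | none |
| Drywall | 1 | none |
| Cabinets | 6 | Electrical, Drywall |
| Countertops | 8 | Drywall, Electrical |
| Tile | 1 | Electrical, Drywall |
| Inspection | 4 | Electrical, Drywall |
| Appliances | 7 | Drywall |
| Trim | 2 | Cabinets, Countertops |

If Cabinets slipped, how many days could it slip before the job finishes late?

Critical path: Electrical→Countertops→Trim = 6+8+2 = 16, so the finish is 16 days.
Longest path through Cabinets: 14 days (earliest finish 12, latest finish 14).
Float = 16 − 14 = 2.

2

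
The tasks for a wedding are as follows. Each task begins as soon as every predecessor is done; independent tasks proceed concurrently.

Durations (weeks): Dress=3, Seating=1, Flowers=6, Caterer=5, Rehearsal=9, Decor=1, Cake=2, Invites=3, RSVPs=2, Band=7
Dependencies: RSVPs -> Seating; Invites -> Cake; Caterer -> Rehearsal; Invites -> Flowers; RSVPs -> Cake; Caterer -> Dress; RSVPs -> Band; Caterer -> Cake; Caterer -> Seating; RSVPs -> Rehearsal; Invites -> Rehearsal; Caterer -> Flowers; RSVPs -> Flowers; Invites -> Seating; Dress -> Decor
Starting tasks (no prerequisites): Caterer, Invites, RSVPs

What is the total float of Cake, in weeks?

Caterer→Rehearsal = 5+9 = 14 sets the makespan at 14 weeks.
Cake finishes as early as 7 and must finish by 14.
Float = 14 − 7 = 7.

7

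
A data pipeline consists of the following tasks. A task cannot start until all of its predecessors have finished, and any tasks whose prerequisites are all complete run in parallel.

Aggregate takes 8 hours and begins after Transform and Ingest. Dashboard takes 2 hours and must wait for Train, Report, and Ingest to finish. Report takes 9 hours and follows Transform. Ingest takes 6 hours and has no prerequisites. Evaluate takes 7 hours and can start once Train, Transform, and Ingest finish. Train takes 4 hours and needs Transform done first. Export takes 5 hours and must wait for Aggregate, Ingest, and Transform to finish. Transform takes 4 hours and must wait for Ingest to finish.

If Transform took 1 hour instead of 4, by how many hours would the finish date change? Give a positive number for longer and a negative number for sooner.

-3

Baseline: Ingest→Transform→Aggregate→Export = 6+4+8+5 = 23 → 23 hours.
Transform is on the critical path; changing it to 1 makes that path 20 hours.
The critical path is still Ingest→Transform→Aggregate→Export; finish is now 20 hours.
Change in finish: 20 − 23 = -3 hours.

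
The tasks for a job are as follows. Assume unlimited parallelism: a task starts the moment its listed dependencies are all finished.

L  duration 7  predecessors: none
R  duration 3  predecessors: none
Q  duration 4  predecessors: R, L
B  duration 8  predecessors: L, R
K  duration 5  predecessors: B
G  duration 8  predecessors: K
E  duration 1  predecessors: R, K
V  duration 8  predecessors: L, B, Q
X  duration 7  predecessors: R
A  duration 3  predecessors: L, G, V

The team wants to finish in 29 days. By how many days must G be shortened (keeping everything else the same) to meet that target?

Current finish: 31 days; target: 29.
G is on every critical path, so each day cut from G cuts the finish by one (this holds down to a finish of 26).
Need 31 − 29 = 2 days off G → G becomes 6 days, finish becomes 29.

2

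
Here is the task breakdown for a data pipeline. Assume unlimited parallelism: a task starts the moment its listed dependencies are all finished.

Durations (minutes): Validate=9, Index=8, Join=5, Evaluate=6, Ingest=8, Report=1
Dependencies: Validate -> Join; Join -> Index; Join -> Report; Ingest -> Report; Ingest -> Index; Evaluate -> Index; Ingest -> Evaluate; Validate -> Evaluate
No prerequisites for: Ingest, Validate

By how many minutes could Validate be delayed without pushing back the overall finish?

The longest chain is Validate→Evaluate→Index = 9+6+8 = 23; overall finish 23 minutes.
The longest chain containing Validate totals 23 minutes.
Slack of Validate = 0 − 0 = 0 minutes.

0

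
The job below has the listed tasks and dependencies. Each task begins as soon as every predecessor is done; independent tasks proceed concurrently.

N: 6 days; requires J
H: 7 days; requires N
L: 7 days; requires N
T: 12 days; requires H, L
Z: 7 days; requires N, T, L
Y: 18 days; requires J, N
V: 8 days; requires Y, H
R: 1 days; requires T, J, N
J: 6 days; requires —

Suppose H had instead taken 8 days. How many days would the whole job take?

39

Actual critical path: J→N→H→T→Z = 6+6+7+12+7 = 38 ⇒ 38 days.
H is on the critical path; changing it to 8 makes that path 39 days.
That remains the longest chain; total 39 days.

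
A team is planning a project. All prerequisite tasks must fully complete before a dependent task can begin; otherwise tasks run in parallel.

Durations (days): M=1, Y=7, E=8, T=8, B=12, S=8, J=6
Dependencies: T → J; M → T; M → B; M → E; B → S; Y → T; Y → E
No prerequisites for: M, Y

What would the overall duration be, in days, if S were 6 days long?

Actual critical path: M→B→S = 1+12+8 = 21 ⇒ 21 days.
Since S is critical, the -2 change carries straight to that chain (now 19 days).
The binding chain switches to Y→T→J = 7+8+6 = 21; finish 21 days.

21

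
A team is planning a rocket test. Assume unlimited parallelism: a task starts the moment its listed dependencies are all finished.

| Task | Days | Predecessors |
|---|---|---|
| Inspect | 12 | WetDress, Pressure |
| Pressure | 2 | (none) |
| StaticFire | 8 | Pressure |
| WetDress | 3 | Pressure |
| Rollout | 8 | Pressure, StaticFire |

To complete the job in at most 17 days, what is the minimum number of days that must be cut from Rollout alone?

1

Current finish: 18 days; target: 17.
Rollout is on every critical path, so each day cut from Rollout cuts the finish by one (this holds down to a finish of 17).
Need 18 − 17 = 1 day off Rollout → Rollout becomes 7 days, finish becomes 17.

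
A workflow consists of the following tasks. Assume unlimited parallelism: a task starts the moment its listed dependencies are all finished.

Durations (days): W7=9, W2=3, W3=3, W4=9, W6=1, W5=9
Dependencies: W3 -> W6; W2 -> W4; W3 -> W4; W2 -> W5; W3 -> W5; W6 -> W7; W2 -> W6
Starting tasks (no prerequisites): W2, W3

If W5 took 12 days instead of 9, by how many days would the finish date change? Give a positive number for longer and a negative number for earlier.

2

The binding path is W2→W6→W7 = 3+1+9 = 13; finish at 13 days.
The longest path through W5 is only 12 days, so W5 has float 1.
The binding chain switches to W2→W5 = 3+12 = 15; finish 15 days.
Change in finish: 15 − 13 = +2 days.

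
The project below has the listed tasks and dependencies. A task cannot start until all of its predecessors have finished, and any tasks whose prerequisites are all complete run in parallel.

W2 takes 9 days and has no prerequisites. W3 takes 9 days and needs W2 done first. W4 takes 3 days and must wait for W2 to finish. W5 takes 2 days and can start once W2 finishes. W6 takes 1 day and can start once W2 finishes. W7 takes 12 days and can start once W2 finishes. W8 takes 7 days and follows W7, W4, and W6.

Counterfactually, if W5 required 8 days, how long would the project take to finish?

28

Baseline: W2→W7→W8 = 9+12+7 = 28 → 28 days.
W5 is off the critical path — its longest chain is 11 days, giving 17 of slack.
That remains the longest chain; total 28 days.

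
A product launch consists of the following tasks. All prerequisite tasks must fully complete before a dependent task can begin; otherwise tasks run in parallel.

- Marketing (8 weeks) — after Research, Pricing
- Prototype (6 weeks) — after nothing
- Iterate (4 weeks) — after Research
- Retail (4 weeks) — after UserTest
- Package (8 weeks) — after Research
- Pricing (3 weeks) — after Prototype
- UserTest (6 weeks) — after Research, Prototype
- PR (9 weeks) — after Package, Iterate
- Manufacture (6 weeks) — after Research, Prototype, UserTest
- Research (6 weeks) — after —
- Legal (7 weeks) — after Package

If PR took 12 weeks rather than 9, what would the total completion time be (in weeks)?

26

Critical path before the change: Research→Package→PR = 6+8+9 = 23 giving 23 weeks.
PR lies on that path, so at 12 weeks the path becomes 26 weeks.
No other chain overtakes it, so the finish is 26 weeks.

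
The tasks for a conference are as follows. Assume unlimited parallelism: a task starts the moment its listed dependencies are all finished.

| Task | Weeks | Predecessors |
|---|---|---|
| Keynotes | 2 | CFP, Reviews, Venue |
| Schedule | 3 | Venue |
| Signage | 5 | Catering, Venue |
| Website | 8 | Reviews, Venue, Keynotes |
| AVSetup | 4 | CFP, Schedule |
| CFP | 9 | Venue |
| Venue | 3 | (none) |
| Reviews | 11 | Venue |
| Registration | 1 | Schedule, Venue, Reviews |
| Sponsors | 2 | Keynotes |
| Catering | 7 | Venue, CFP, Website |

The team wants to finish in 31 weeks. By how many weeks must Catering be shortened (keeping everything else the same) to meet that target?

5

Current finish: 36 weeks; target: 31.
Catering is on every critical path, so each week cut from Catering cuts the finish by one (this holds down to a finish of 30).
Need 36 − 31 = 5 weeks off Catering → Catering becomes 2 weeks, finish becomes 31.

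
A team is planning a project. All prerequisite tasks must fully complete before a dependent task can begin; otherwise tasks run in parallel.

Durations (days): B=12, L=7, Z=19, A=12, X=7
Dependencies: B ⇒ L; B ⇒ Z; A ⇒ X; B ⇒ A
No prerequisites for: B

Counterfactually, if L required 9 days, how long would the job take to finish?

As given, the longest chain is B→Z = 12+19 = 31, so the finish is 31 days.
L has 12 days of float (longest path through it is 19).
No other chain overtakes it, so the finish is 31 days.

31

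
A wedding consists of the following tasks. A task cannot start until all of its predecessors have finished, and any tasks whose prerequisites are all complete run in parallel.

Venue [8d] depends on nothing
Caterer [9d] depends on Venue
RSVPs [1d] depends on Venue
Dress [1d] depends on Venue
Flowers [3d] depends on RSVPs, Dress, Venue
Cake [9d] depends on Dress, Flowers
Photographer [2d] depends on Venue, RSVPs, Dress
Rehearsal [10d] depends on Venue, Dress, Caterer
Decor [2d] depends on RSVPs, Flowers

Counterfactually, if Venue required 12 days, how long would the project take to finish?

31

As given, the longest chain is Venue→Caterer→Rehearsal = 8+9+10 = 27, so the finish is 27 days.
Since Venue is critical, the +4 change carries straight to that chain (now 31 days).
That remains the longest chain; total 31 days.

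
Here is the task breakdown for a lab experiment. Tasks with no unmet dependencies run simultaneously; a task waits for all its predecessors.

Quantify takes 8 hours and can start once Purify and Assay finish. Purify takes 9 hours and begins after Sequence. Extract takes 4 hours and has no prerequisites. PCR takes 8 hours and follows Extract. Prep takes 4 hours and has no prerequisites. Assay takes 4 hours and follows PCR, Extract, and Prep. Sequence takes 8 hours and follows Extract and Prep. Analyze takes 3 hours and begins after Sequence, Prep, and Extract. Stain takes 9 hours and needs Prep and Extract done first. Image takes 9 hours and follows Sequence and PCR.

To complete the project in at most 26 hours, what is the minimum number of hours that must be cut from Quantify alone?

Current finish: 29 hours; target: 26.
Quantify is on every critical path, so each hour cut from Quantify cuts the finish by one (this holds down to a finish of 22).
Need 29 − 26 = 3 hours off Quantify → Quantify becomes 5 hours, finish becomes 26.

3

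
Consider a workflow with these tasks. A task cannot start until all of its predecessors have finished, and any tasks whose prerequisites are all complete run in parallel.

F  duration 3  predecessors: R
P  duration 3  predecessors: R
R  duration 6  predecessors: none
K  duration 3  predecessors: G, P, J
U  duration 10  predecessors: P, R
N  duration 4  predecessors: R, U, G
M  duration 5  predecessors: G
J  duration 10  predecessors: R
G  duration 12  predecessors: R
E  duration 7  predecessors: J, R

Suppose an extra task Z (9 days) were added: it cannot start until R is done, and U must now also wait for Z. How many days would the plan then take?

Originally the plan takes 23 days.
With Z inserted, U now waits for max(P, R, Z).
New critical path: R→Z→U→N = 6+9+10+4 = 29 ⇒ 29 days.

29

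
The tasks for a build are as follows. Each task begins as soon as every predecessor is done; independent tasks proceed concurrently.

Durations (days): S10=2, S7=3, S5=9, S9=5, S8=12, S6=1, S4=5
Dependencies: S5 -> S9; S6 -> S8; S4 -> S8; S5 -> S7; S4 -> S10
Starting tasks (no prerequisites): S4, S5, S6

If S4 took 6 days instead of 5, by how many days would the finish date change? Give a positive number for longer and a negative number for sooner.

Critical path before the change: S4→S8 = 5+12 = 17 giving 17 days.
Since S4 is critical, the +1 change carries straight to that chain (now 18 days).
No other chain overtakes it, so the finish is 18 days.
Change in finish: 18 − 17 = +1 days.

1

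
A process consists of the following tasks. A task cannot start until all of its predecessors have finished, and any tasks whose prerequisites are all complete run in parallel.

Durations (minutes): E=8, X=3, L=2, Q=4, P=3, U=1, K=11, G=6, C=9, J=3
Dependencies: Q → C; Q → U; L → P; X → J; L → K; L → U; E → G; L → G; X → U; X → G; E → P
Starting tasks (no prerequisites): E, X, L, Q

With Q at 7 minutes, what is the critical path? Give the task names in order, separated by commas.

Q, C

Critical path before the change: E→G = 8+6 = 14 giving 14 minutes.
Q is off the critical path — its longest chain is 13 minutes, giving 1 of slack.
Now Q→C = 7+9 = 16 is longest, so the finish becomes 16 minutes.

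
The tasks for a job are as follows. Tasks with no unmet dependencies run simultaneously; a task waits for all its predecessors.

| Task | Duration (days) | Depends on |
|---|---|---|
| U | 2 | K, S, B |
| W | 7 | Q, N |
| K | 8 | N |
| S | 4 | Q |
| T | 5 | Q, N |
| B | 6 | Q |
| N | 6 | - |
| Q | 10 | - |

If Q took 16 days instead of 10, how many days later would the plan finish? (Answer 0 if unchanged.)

6

Baseline: Q→B→U = 10+6+2 = 18 → 18 days.
Q lies on that path, so at 16 days the path becomes 24 days.
The critical path is still Q→B→U; finish is now 24 days.
Change in finish: 24 − 18 = +6 days.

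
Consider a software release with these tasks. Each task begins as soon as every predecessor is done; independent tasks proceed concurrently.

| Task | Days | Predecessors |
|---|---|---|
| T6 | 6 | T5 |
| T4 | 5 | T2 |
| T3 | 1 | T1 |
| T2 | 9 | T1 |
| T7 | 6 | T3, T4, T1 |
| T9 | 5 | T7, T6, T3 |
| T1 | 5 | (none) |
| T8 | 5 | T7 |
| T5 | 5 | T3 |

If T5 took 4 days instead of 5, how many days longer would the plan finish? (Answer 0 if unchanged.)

The binding path is T1→T2→T4→T7→T8 = 5+9+5+6+5 = 30; finish at 30 days.
T5 is off the critical path — its longest chain is 22 days, giving 8 of slack.
The critical path is still T1→T2→T4→T7→T8; finish is now 30 days.
Change in finish: 30 − 30 = +0 days.

0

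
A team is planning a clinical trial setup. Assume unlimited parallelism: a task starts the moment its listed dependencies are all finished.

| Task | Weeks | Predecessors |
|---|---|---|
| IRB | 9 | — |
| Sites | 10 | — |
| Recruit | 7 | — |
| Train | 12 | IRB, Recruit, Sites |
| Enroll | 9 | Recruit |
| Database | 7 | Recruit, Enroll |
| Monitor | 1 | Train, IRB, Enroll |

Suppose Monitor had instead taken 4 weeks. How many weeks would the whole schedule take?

26

Baseline: Sites→Train→Monitor = 10+12+1 = 23 → 23 weeks.
Monitor lies on that path, so at 4 weeks the path becomes 26 weeks.
The critical path is still Sites→Train→Monitor; finish is now 26 weeks.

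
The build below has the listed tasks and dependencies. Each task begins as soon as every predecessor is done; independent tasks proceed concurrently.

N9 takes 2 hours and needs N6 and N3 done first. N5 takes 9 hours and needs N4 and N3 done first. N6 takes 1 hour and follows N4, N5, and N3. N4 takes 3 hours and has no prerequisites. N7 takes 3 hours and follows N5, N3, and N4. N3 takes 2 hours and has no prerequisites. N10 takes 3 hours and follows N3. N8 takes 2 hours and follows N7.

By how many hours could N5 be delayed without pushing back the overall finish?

0

The longest chain is N4→N5→N7→N8 = 3+9+3+2 = 17; overall finish 17 hours.
The longest chain containing N5 totals 17 hours.
So N5 can slip 12 − 12 = 0 hours.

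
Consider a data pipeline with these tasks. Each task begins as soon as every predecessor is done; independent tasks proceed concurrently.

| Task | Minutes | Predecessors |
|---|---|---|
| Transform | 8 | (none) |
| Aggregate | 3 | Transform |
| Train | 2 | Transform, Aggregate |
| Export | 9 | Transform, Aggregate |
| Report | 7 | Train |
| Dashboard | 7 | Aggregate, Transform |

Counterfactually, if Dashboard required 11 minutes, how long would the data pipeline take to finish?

Critical path before the change: Transform→Aggregate→Train→Report = 8+3+2+7 = 20 giving 20 minutes.
Dashboard has 2 minutes of float (longest path through it is 18).
Now Transform→Aggregate→Dashboard = 8+3+11 = 22 is longest, so the finish becomes 22 minutes.

22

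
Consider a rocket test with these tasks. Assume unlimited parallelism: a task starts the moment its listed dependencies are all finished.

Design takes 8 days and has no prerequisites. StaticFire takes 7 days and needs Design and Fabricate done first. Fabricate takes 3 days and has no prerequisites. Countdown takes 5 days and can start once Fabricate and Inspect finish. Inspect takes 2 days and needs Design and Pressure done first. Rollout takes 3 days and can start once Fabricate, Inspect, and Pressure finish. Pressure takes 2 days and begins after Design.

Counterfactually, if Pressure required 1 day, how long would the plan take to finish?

16

Actual critical path: Design→Pressure→Inspect→Countdown = 8+2+2+5 = 17 ⇒ 17 days.
Pressure lies on that path, so at 1 day the path becomes 16 days.
That remains the longest chain; total 16 days.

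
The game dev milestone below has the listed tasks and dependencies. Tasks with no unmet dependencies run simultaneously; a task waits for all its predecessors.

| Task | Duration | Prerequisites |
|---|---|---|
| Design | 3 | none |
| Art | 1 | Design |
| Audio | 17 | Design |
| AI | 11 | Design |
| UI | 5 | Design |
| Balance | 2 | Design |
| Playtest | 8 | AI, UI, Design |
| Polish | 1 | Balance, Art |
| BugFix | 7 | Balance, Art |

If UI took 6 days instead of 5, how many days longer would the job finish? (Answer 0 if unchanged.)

0

The binding path is Design→AI→Playtest = 3+11+8 = 22; finish at 22 days.
UI is off the critical path — its longest chain is 16 days, giving 6 of slack.
That remains the longest chain; total 22 days.
Change in finish: 22 − 22 = +0 days.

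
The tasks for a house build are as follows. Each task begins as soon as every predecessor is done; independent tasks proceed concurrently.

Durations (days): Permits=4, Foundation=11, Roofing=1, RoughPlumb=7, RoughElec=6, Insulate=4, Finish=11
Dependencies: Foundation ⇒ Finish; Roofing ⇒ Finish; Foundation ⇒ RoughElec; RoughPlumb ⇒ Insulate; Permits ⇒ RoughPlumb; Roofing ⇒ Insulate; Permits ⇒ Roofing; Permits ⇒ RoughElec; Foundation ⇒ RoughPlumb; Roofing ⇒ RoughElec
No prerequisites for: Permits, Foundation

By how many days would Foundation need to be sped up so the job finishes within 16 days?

6

Current finish: 22 days; target: 16.
Foundation is on every critical path, so each day cut from Foundation cuts the finish by one (this holds down to a finish of 16).
Need 22 − 16 = 6 days off Foundation → Foundation becomes 5 days, finish becomes 16.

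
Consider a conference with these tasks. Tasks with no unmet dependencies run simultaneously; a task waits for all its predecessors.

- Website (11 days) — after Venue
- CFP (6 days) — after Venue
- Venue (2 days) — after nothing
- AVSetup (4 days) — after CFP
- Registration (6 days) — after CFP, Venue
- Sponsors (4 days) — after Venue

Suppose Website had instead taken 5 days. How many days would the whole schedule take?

14

Critical path before the change: Venue→CFP→Registration = 2+6+6 = 14 giving 14 days.
Website has 1 day of float (longest path through it is 13).
No other chain overtakes it, so the finish is 14 days.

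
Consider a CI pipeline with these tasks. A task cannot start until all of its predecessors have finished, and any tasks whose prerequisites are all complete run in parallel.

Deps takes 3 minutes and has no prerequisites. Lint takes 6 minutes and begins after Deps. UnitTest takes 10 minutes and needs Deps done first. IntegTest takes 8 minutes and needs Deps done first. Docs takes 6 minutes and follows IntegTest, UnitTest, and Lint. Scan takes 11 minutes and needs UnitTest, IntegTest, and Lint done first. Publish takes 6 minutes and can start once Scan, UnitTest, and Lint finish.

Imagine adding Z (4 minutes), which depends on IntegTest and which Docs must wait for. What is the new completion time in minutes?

30

Originally the CI pipeline takes 30 minutes.
With Z inserted, Docs now waits for max(IntegTest, UnitTest, Lint, Z).
New critical path: Deps→UnitTest→Scan→Publish = 3+10+11+6 = 30 ⇒ 30 minutes.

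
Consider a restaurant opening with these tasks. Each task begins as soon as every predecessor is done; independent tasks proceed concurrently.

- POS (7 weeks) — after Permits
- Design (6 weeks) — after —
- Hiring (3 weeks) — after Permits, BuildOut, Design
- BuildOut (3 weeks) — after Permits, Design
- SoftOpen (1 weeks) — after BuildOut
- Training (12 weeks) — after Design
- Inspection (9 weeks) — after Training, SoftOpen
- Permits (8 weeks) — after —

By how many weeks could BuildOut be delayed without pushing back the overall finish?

The longest chain is Design→Training→Inspection = 6+12+9 = 27; overall finish 27 weeks.
The longest chain containing BuildOut totals 21 weeks.
Slack of BuildOut = 14 − 8 = 6 weeks.

6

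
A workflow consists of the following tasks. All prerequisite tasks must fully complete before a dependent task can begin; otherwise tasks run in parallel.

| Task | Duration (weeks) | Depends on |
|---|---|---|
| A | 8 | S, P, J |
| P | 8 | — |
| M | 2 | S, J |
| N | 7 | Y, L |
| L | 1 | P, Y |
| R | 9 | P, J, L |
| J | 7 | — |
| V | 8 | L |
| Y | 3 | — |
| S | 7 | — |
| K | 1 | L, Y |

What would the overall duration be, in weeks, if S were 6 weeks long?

18

Actual critical path: P→L→R = 8+1+9 = 18 ⇒ 18 weeks.
S has 3 weeks of float (longest path through it is 15).
That remains the longest chain; total 18 weeks.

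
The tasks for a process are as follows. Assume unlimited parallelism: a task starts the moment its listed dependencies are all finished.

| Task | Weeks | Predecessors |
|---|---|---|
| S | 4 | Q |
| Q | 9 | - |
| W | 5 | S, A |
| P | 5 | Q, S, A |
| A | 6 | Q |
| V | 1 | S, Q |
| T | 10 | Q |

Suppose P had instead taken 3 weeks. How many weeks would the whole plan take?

Actual critical path: Q→A→P = 9+6+5 = 20 ⇒ 20 weeks.
P is on the critical path; changing it to 3 makes that path 18 weeks.
New critical path: Q→A→W = 9+6+5 = 20 ⇒ 20 weeks.

20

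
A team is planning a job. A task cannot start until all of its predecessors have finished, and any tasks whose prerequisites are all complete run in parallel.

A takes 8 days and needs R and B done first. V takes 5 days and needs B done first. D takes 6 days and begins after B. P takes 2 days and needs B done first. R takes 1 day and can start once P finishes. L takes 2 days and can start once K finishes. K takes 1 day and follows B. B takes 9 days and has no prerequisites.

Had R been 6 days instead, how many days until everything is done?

25

As given, the longest chain is B→P→R→A = 9+2+1+8 = 20, so the finish is 20 days.
R is on the critical path; changing it to 6 makes that path 25 days.
No other chain overtakes it, so the finish is 25 days.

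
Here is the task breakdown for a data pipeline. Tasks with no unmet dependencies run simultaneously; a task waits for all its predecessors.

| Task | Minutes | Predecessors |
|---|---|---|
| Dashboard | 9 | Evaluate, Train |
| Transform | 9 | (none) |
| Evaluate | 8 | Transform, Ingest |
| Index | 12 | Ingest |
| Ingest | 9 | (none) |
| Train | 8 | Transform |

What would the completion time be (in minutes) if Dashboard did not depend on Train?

26

Before: longest chain Ingest→Evaluate→Dashboard = 9+8+9 = 26, finish 26.
Dropping Train→Dashboard doesn't change Dashboard's earliest start (17); another predecessor still binds.
The longest chain is now Ingest→Evaluate→Dashboard = 9+8+9 = 26, so the plan takes 26 minutes.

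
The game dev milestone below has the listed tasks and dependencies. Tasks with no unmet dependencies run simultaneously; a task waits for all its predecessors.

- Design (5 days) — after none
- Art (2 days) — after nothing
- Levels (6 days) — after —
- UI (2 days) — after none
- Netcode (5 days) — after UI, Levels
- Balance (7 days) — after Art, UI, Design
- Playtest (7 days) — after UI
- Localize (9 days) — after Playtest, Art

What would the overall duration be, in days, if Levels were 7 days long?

Actual critical path: UI→Playtest→Localize = 2+7+9 = 18 ⇒ 18 days.
The longest path through Levels is only 11 days, so Levels has float 7.
That remains the longest chain; total 18 days.

18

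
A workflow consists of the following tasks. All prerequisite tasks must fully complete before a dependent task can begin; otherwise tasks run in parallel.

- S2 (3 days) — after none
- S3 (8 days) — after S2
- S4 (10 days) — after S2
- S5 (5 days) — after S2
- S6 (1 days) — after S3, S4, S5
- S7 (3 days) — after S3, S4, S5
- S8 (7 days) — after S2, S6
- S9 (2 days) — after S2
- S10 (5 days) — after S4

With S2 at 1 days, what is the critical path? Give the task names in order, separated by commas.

Actual critical path: S2→S4→S6→S8 = 3+10+1+7 = 21 ⇒ 21 days.
S2 is on the critical path; changing it to 1 makes that path 19 days.
No other chain overtakes it, so the finish is 19 days.

S2, S4, S6, S8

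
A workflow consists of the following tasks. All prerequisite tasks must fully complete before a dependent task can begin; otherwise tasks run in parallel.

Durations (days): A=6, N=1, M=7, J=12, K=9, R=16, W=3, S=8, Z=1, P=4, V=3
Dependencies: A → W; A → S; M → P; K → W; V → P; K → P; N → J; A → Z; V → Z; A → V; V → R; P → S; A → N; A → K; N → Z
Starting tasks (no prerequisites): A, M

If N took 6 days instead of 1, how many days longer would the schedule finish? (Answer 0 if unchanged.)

Baseline: A→K→P→S = 6+9+4+8 = 27 → 27 days.
N has 8 days of float (longest path through it is 19).
The critical path is still A→K→P→S; finish is now 27 days.
Change in finish: 27 − 27 = +0 days.

0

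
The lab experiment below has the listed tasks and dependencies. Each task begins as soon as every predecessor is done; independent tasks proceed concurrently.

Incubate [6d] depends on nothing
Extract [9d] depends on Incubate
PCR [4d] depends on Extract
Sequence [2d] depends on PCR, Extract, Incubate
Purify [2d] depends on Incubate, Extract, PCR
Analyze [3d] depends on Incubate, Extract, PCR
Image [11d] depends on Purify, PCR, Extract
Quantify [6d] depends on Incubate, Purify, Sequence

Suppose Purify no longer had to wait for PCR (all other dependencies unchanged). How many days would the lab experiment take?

Before: longest chain Incubate→Extract→PCR→Purify→Image = 6+9+4+2+11 = 32, finish 32.
Without PCR→Purify, Purify's earliest start moves from 19 to 15.
The longest chain is now Incubate→Extract→PCR→Image = 6+9+4+11 = 30, so the lab experiment takes 30 days.

30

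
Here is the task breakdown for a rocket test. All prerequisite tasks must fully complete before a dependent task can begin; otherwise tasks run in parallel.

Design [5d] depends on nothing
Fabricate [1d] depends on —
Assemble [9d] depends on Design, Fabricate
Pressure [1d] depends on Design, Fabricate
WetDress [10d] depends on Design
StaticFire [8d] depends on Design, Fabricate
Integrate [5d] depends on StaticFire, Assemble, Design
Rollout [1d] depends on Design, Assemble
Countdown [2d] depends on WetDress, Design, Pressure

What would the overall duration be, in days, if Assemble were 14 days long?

24

Actual critical path: Design→Assemble→Integrate = 5+9+5 = 19 ⇒ 19 days.
Assemble lies on that path, so at 14 days the path becomes 24 days.
That remains the longest chain; total 24 days.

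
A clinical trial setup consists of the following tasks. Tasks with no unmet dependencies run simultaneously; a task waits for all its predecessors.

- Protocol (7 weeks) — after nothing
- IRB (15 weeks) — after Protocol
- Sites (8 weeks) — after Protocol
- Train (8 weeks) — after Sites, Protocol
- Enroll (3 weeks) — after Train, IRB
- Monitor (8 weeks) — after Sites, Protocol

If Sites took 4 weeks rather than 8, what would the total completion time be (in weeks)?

25

As given, the longest chain is Protocol→Sites→Train→Enroll = 7+8+8+3 = 26, so the finish is 26 weeks.
Since Sites is critical, the -4 change carries straight to that chain (now 22 weeks).
The binding chain switches to Protocol→IRB→Enroll = 7+15+3 = 25; finish 25 weeks.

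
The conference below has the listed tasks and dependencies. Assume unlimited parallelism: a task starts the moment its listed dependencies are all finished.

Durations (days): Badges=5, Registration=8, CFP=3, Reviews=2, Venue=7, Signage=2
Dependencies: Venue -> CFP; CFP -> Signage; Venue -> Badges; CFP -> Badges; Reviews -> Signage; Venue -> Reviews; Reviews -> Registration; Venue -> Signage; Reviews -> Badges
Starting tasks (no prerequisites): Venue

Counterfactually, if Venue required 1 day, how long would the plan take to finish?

11

The binding path is Venue→Reviews→Registration = 7+2+8 = 17; finish at 17 days.
Venue lies on that path, so at 1 day the path becomes 11 days.
That remains the longest chain; total 11 days.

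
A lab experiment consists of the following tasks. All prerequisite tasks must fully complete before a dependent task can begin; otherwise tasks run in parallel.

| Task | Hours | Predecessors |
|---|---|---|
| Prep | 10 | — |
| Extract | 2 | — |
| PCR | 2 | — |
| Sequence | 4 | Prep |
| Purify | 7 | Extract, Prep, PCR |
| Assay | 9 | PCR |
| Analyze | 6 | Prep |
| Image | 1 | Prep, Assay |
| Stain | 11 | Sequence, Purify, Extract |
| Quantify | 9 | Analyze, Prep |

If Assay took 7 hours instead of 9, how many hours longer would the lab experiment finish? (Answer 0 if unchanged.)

Baseline: Prep→Purify→Stain = 10+7+11 = 28 → 28 hours.
Assay is off the critical path — its longest chain is 12 hours, giving 16 of slack.
The critical path is still Prep→Purify→Stain; finish is now 28 hours.
Change in finish: 28 − 28 = +0 hours.

0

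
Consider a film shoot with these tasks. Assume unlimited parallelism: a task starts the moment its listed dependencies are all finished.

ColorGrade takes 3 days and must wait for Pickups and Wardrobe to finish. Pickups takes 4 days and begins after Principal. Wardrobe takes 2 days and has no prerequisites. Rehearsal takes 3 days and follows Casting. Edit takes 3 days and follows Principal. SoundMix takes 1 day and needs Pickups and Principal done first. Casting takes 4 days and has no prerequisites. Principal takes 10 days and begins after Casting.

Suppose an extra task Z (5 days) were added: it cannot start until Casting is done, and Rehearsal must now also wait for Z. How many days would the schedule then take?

21

Originally the schedule takes 21 days.
With Z inserted, Rehearsal now waits for max(Casting, Z).
New critical path: Casting→Principal→Pickups→ColorGrade = 4+10+4+3 = 21 ⇒ 21 days.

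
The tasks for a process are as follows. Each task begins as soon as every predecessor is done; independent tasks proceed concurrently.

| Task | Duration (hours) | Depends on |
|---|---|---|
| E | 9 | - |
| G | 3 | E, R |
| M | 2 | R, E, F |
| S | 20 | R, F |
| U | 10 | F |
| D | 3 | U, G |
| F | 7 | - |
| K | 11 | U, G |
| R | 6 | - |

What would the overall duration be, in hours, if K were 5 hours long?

As given, the longest chain is F→U→K = 7+10+11 = 28, so the finish is 28 hours.
Since K is critical, the -6 change carries straight to that chain (now 22 hours).
New critical path: F→S = 7+20 = 27 ⇒ 27 hours.

27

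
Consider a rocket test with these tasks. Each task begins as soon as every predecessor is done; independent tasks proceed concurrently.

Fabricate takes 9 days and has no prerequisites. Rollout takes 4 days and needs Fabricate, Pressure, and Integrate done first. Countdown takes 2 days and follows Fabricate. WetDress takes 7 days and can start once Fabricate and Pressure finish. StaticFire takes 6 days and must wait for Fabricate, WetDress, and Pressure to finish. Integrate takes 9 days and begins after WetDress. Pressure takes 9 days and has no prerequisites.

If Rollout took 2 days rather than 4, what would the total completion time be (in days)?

Critical path before the change: Fabricate→WetDress→Integrate→Rollout = 9+7+9+4 = 29 giving 29 days.
Since Rollout is critical, the -2 change carries straight to that chain (now 27 days).
No other chain overtakes it, so the finish is 27 days.

27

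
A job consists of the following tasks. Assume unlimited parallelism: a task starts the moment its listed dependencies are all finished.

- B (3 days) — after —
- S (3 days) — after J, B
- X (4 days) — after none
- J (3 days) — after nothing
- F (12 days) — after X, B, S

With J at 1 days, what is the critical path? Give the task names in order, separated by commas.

B, S, F

The binding path is J→S→F = 3+3+12 = 18; finish at 18 days.
J is on the critical path; changing it to 1 makes that path 16 days.
Now B→S→F = 3+3+12 = 18 is longest, so the finish becomes 18 days.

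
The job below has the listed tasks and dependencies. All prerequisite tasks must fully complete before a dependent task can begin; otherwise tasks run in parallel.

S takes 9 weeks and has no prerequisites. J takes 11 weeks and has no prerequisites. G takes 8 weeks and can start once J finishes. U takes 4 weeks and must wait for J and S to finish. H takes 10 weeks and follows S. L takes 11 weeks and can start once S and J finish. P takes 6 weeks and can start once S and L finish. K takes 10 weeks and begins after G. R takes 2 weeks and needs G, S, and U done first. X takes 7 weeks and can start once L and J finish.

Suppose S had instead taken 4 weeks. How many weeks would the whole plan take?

Actual critical path: J→G→K = 11+8+10 = 29 ⇒ 29 weeks.
The longest path through S is only 27 weeks, so S has float 2.
The critical path is still J→G→K; finish is now 29 weeks.

29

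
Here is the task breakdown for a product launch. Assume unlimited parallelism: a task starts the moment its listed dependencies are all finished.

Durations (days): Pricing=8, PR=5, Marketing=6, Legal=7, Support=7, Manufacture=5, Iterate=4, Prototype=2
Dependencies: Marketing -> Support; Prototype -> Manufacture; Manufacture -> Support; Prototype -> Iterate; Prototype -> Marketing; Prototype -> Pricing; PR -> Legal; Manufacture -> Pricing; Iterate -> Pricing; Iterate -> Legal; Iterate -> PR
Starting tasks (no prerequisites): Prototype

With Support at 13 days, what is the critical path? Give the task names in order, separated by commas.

Actual critical path: Prototype→Iterate→PR→Legal = 2+4+5+7 = 18 ⇒ 18 days.
Support is off the critical path — its longest chain is 15 days, giving 3 of slack.
New critical path: Prototype→Marketing→Support = 2+6+13 = 21 ⇒ 21 days.

Prototype, Marketing, Support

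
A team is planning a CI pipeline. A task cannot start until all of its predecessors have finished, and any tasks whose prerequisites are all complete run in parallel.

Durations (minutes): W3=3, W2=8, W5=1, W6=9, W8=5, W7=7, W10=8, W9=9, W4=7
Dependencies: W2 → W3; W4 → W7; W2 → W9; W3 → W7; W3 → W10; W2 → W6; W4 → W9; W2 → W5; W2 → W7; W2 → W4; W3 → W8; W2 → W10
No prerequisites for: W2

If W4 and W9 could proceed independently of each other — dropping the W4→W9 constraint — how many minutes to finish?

With the dependency in place, W2→W4→W9 = 8+7+9 = 24 sets the finish at 24 minutes.
Without W4→W9, W9's earliest start moves from 15 to 8.
The longest chain is now W2→W4→W7 = 8+7+7 = 22, so the project takes 22 minutes.

22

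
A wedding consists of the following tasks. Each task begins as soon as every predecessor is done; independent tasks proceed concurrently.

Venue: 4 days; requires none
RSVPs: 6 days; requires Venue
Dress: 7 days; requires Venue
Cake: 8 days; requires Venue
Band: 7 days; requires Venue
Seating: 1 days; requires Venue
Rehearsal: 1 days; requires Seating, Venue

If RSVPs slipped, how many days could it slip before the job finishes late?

The longest chain is Venue→Cake = 4+8 = 12; overall finish 12 days.
RSVPs finishes as early as 10 and must finish by 12.
Float = 12 − 10 = 2.

2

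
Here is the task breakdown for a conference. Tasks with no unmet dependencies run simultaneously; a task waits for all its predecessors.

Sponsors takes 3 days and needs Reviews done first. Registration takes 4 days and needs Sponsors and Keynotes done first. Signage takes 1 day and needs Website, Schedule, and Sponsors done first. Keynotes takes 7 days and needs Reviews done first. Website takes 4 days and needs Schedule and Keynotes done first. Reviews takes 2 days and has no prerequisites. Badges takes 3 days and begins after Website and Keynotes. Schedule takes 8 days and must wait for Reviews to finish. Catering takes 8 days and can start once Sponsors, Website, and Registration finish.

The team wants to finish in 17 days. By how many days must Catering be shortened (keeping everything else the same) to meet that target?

5

Current finish: 22 days; target: 17.
Catering is on every critical path, so each day cut from Catering cuts the finish by one (this holds down to a finish of 17).
Need 22 − 17 = 5 days off Catering → Catering becomes 3 days, finish becomes 17.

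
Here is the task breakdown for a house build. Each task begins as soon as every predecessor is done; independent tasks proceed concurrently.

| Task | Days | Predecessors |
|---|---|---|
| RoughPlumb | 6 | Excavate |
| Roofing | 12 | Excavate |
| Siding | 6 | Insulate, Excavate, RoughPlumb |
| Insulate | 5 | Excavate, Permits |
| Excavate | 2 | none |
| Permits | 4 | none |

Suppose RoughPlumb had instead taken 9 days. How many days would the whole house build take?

17

As given, the longest chain is Permits→Insulate→Siding = 4+5+6 = 15, so the finish is 15 days.
RoughPlumb is off the critical path — its longest chain is 14 days, giving 1 of slack.
Now Excavate→RoughPlumb→Siding = 2+9+6 = 17 is longest, so the finish becomes 17 days.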